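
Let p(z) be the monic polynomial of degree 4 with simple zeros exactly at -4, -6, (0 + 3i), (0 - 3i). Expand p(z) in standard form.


The polynomial is p(z) = ∏_{α ∈ S} (z − α), where S = {-4, -6, (0 + 3i), (0 - 3i)}.
Expanding the product yields: p(z) = z^4 + 10·z^3 + 33·z^2 + 90·z + 216.
Note conjugate pairs combine to real quadratics: (z − (0+3i))(z − (0−3i)) = z² + 9.
The resulting polynomial has degree 4 and real coefficients as required.

p(z) = z^4 + 10·z^3 + 33·z^2 + 90·z + 216.


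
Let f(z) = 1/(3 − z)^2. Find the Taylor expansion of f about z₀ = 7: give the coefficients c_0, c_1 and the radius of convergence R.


Let w = z − z₀, so z = z₀ + w.
Then 3 − z = 3 − (z₀ + w) = (3 − z₀) − w = -4 − w.
f(z) = 1/(-4 − w)^2 = (1/(-4)^2) · (1 − w/(-4))^{−2}.
By the binomial series (1−u)^{−2} = Σ_{n≥0} C(n+1, 1) u^n for |u|<1, with u = w/(-4):
  c_n = C(n+1, 1) / (-4)^(n+2).
  c_0 = 1/(-4)^2 = 1/16.
  c_1 = 2/(-4)^3 = -1/32.
The series is valid for |w/d| < 1, i.e. |z − z₀| < |d|.
Radius of convergence: R = |3 − z₀| = |-4| = 4 (distance from z₀ to the singularity z = 3).

c_0 = 1/16, c_1 = -1/32; R = 4.


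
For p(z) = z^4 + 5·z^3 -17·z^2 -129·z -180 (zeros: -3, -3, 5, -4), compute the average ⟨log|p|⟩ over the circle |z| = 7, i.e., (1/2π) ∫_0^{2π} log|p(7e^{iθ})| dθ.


Zeros: -4, -3, -3, 5; r = 7.
Inside |z| < r: -4, -3, -3, 5. Outside (|z| ≥ r): ∅.
p(0) = -180, so log|p(0)| = log(180) = 5.1930.
Apply Jensen: I(r) = log|p(0)| + Σ_k log(r/|z_k|), summed over zeros inside |z| < r.
  log(r/|z_k|) for z_k = -3: log(7/3) = 0.8473
  log(r/|z_k|) for z_k = -3: log(7/3) = 0.8473
  log(r/|z_k|) for z_k = 5: log(7/5) = 0.3365
  log(r/|z_k|) for z_k = -4: log(7/4) = 0.5596
Sum over inside zeros: 2.5907.
I(r) = log|p(0)| + (inside sum) = 5.1930 + 2.5907 = 7.7836.
Closed form (all zeros inside, monic): I(r) = n·log(r) = 4·log(7) = 7.7836. ✓

I(r) ≈ 7.7836.


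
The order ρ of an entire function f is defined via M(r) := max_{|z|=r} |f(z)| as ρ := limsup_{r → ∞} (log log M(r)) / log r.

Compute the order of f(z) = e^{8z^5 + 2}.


|e^{8z^5 + 2}| = e^{Re(8·z^5) + 2} ≤ e^{8|z|^5 + 2} = e^{8r^5 + 2} on |z| = r, so ρ ≤ 5. Choosing z on |z|=r so that 8·z^5 is real positive (always possible by picking arg z appropriately) gives |f(z)| = e^{8r^5 + 2}, matching the bound. The additive constant 2 does not affect log log M(r) ~ 5·log r. Hence ρ = 5.
Therefore ρ = 5.

Order ρ = 5.


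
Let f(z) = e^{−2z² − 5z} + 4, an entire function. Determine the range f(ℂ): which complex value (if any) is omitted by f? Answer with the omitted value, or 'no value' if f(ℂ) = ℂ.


Little Picard bounds the complement of f(ℂ) to at most one point.
The exponent g(z) = −2z² − 5z is a nonconstant polynomial, hence surjective onto ℂ. So e^{g(z)} takes every value in {e^w : w ∈ ℂ} = ℂ ∖ {0}. Adding 4 shifts the range to ℂ ∖ {4}. f omits exactly 4.

Omitted value: 4.


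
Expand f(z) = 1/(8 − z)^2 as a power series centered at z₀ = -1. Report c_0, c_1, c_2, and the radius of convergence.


Let w = z − z₀, so z = z₀ + w.
Then 8 − z = 8 − (z₀ + w) = (8 − z₀) − w = 9 − w.
f(z) = 1/(9 − w)^2 = (1/(9)^2) · (1 − w/(9))^{−2}.
By the binomial series (1−u)^{−2} = Σ_{n≥0} C(n+1, 1) u^n for |u|<1, with u = w/(9):
  c_n = C(n+1, 1) / (9)^(n+2).
  c_0 = 1/(9)^2 = 1/81.
  c_1 = 2/(9)^3 = 2/729.
  c_2 = 3/(9)^4 = 1/2187.
The series is valid for |w/d| < 1, i.e. |z − z₀| < |d|.
Radius of convergence: R = |8 − z₀| = |9| = 9 (distance from z₀ to the singularity z = 8).

c_0 = 1/81, c_1 = 2/729, c_2 = 1/2187; R = 9.


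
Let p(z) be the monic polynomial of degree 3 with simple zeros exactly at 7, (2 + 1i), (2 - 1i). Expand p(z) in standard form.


The polynomial is p(z) = ∏_{α ∈ S} (z − α), where S = {7, (2 + 1i), (2 - 1i)}.
Expanding the product yields: p(z) = z^3 -11·z^2 + 33·z -35.
Note conjugate pairs combine to real quadratics: (z − (2+1i))(z − (2−1i)) = z² − 4z + 5.
The resulting polynomial has degree 3 and real coefficients as required.

p(z) = z^3 -11·z^2 + 33·z -35.


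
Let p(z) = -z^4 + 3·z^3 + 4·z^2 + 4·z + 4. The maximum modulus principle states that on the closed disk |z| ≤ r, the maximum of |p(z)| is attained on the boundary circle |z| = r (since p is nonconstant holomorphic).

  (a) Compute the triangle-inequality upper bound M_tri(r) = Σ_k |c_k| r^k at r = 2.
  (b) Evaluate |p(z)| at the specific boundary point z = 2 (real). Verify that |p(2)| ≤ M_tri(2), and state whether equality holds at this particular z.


Coefficients: c_0 = 4, c_1 = 4, c_2 = 4, c_3 = 3, c_4 = -1. Radius r = 2.
Part (a). Triangle bound: M_tri(r) = Σ_k |c_k| r^k
  = |4|·2^0 + |4|·2^1 + |4|·2^2 + |3|·2^3 + |-1|·2^4
  = 4 + 8 + 16 + 24 + 16 = 68.
This bounds M(r) := max_{|z|=r} |p(z)| from above; equality holds iff all terms c_k z^k can be made to align in phase at a single z on |z|=r.
Part (b). At z = 2 (real, on the circle |z| = r):
  p(2) = (4)·2^0 + (4)·2^1 + (4)·2^2 + (3)·2^3 + (-1)·2^4 = 36.
  |p(2)| = 36.
Check: |p(2)| = 36 ≤ 68 = M_tri(2). ✓ Equality does not hold at z = 2 (the coefficients have mixed signs, so the terms do not all align in phase there).

M_tri(2) = 68; |p(2)| = 36; equality at z=2: no.


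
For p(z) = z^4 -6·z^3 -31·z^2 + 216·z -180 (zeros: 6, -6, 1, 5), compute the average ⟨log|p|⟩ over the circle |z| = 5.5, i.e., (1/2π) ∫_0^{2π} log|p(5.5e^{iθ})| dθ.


Zeros: -6, 1, 5, 6; r = 5.5.
Inside |z| < r: 1, 5. Outside (|z| ≥ r): -6, 6.
p(0) = -180, so log|p(0)| = log(180) = 5.1930.
Apply Jensen: I(r) = log|p(0)| + Σ_k log(r/|z_k|), summed over zeros inside |z| < r.
  log(r/|z_k|) for z_k = 1: log(5.5/1) = 1.7047
  log(r/|z_k|) for z_k = 5: log(5.5/5) = 0.0953
  Outside zeros (-6, 6) contribute nothing to the Jensen sum.
Sum over inside zeros: 1.8001.
I(r) = log|p(0)| + (inside sum) = 5.1930 + 1.8001 = 6.9930.
Note: since some zeros are outside |z| ≤ r, the simplified n·log(r) form does NOT apply — only the inside zeros contribute.

I(r) ≈ 6.9930.


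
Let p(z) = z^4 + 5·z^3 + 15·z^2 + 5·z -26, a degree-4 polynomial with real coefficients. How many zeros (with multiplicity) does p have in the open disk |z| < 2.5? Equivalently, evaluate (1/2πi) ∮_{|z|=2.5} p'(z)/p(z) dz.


The zeros of p are: -2, (-2 + 3i), (-2 - 3i), 1.
Their magnitudes are: 2, 3.606, 3.606, 1.
Zeros with |z| < R = 2.5: -2, 1.
Count = 2.
By the argument principle, (1/2πi) ∮_{|z|=R} p'(z)/p(z) dz equals exactly this count.

Number of zeros inside |z| < 2.5: 2.


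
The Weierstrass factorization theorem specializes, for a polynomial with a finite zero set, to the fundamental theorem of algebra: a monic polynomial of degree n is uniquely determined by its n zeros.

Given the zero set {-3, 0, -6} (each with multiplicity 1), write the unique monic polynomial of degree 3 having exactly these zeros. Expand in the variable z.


The polynomial is p(z) = ∏_{α ∈ S} (z − α), where S = {-3, 0, -6}.
Expanding the product yields: p(z) = z^3 + 9·z^2 + 18·z.
The resulting polynomial has degree 3 and real coefficients as required.

p(z) = z^3 + 9·z^2 + 18·z.


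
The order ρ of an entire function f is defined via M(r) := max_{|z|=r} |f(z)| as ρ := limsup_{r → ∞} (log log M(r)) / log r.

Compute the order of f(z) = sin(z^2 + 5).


Write sin(w) = (e^{iw} ± e^{−iw})/(2 or 2i), so |sin(w)| ≤ e^{|w|}. With w = z^2 + 5, |w| ≤ 1r^2 + 5 on |z|=r, giving M(r) ≤ e^{1r^2 + 5} and ρ ≤ 2. For the lower bound, choose z on |z|=r with 1z^2 purely imaginary of modulus 1r^2; then |sin(z^2 + 5)| grows like e^{1r^2}/2, so ρ ≥ 2. Hence ρ = 2.
Therefore ρ = 2.

Order ρ = 2.


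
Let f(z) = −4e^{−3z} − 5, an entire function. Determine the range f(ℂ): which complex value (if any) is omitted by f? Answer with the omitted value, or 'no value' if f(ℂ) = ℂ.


Little Picard bounds the complement of f(ℂ) to at most one point.
e^{−3z} is never zero on ℂ, so -4·e^{−3z} takes every value in ℂ ∖ {0}. Adding -5 shifts the range to ℂ ∖ {-5}. Thus f omits exactly the value -5.

Omitted value: -5.


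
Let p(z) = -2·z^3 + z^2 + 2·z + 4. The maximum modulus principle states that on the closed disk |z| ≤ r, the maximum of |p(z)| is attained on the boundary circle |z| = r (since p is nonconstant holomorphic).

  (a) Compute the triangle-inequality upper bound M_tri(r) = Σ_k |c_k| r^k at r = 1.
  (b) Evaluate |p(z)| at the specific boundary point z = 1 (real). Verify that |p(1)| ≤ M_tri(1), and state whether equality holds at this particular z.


Coefficients: c_0 = 4, c_1 = 2, c_2 = 1, c_3 = -2. Radius r = 1.
Part (a). Triangle bound: M_tri(r) = Σ_k |c_k| r^k
  = |4|·1^0 + |2|·1^1 + |1|·1^2 + |-2|·1^3
  = 4 + 2 + 1 + 2 = 9.
This bounds M(r) := max_{|z|=r} |p(z)| from above; equality holds iff all terms c_k z^k can be made to align in phase at a single z on |z|=r.
Part (b). At z = 1 (real, on the circle |z| = r):
  p(1) = (4)·1^0 + (2)·1^1 + (1)·1^2 + (-2)·1^3 = 5.
  |p(1)| = 5.
Check: |p(1)| = 5 ≤ 9 = M_tri(1). ✓ Equality does not hold at z = 1 (the coefficients have mixed signs, so the terms do not all align in phase there).

M_tri(1) = 9; |p(1)| = 5; equality at z=1: no.


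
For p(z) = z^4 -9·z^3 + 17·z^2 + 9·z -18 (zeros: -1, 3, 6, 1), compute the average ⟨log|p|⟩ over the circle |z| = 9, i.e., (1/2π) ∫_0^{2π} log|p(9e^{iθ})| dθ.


Zeros: -1, 1, 3, 6; r = 9.
Inside |z| < r: -1, 1, 3, 6. Outside (|z| ≥ r): ∅.
p(0) = -18, so log|p(0)| = log(18) = 2.8904.
Apply Jensen: I(r) = log|p(0)| + Σ_k log(r/|z_k|), summed over zeros inside |z| < r.
  log(r/|z_k|) for z_k = -1: log(9/1) = 2.1972
  log(r/|z_k|) for z_k = 3: log(9/3) = 1.0986
  log(r/|z_k|) for z_k = 6: log(9/6) = 0.4055
  log(r/|z_k|) for z_k = 1: log(9/1) = 2.1972
Sum over inside zeros: 5.8985.
I(r) = log|p(0)| + (inside sum) = 2.8904 + 5.8985 = 8.7889.
Closed form (all zeros inside, monic): I(r) = n·log(r) = 4·log(9) = 8.7889. ✓

I(r) ≈ 8.7889.


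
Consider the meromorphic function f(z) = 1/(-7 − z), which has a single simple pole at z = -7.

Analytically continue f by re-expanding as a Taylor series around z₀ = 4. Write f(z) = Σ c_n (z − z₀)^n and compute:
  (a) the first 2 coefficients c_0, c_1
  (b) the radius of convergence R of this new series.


Let w = z − z₀, so z = z₀ + w.
Then -7 − z = -7 − (z₀ + w) = (-7 − z₀) − w = -11 − w.
f(z) = 1/(-11 − w) = (1/(-11)) · 1/(1 − w/(-11)) = Σ_{n≥0} w^n / (-11)^(n+1).
So c_n = 1/(-11)^(n+1):
  c_0 = 1/(-11)^1 = -1/11.
  c_1 = 1/(-11)^2 = 1/121.
The series is valid for |w/d| < 1, i.e. |z − z₀| < |d|.
Radius of convergence: R = |-7 − z₀| = |-11| = 11 (distance from z₀ to the singularity z = -7).

c_0 = -1/11, c_1 = 1/121; R = 11.


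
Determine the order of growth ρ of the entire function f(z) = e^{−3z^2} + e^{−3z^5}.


Each summand is entire of order 2 and 5 respectively (as in the single-exponential case). The order of a sum is at most the max of the orders, so ρ ≤ 5. For the lower bound: on |z|=r choose arg z so that -3z^5 is real positive; then |e^{-3z^5}| = e^{3r^5} while |e^{-3z^2}| ≤ e^{3r^2} = o(e^{3r^5}). So |f| ≥ e^{3r^5}(1 − o(1)) and ρ ≥ 5. Hence ρ = max(2, 5) = 5.
Therefore ρ = 5.

Order ρ = 5.


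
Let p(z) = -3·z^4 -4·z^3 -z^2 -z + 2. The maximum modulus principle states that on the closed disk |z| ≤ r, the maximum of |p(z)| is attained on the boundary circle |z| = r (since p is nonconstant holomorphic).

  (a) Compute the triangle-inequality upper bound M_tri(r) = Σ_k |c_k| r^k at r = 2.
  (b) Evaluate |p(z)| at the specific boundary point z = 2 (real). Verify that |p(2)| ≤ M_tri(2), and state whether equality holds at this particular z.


Coefficients: c_0 = 2, c_1 = -1, c_2 = -1, c_3 = -4, c_4 = -3. Radius r = 2.
Part (a). Triangle bound: M_tri(r) = Σ_k |c_k| r^k
  = |2|·2^0 + |-1|·2^1 + |-1|·2^2 + |-4|·2^3 + |-3|·2^4
  = 2 + 2 + 4 + 32 + 48 = 88.
This bounds M(r) := max_{|z|=r} |p(z)| from above; equality holds iff all terms c_k z^k can be made to align in phase at a single z on |z|=r.
Part (b). At z = 2 (real, on the circle |z| = r):
  p(2) = (2)·2^0 + (-1)·2^1 + (-1)·2^2 + (-4)·2^3 + (-3)·2^4 = -84.
  |p(2)| = 84.
Check: |p(2)| = 84 ≤ 88 = M_tri(2). ✓ Equality does not hold at z = 2 (the coefficients have mixed signs, so the terms do not all align in phase there).

M_tri(2) = 88; |p(2)| = 84; equality at z=2: no.


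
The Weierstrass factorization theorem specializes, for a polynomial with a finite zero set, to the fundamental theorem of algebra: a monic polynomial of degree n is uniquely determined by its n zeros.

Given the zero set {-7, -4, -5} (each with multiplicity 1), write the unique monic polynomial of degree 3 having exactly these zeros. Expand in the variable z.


The polynomial is p(z) = ∏_{α ∈ S} (z − α), where S = {-7, -4, -5}.
Expanding the product yields: p(z) = z^3 + 16·z^2 + 83·z + 140.
The resulting polynomial has degree 3 and real coefficients as required.

p(z) = z^3 + 16·z^2 + 83·z + 140.


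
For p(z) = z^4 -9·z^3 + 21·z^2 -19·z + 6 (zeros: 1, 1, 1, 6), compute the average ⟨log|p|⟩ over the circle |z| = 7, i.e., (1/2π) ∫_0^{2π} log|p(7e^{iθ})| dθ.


Zeros: 1, 1, 1, 6; r = 7.
Inside |z| < r: 1, 1, 1, 6. Outside (|z| ≥ r): ∅.
p(0) = 6, so log|p(0)| = log(6) = 1.7918.
Apply Jensen: I(r) = log|p(0)| + Σ_k log(r/|z_k|), summed over zeros inside |z| < r.
  log(r/|z_k|) for z_k = 1: log(7/1) = 1.9459
  log(r/|z_k|) for z_k = 1: log(7/1) = 1.9459
  log(r/|z_k|) for z_k = 1: log(7/1) = 1.9459
  log(r/|z_k|) for z_k = 6: log(7/6) = 0.1542
Sum over inside zeros: 5.9919.
I(r) = log|p(0)| + (inside sum) = 1.7918 + 5.9919 = 7.7836.
Closed form (all zeros inside, monic): I(r) = n·log(r) = 4·log(7) = 7.7836. ✓

I(r) ≈ 7.7836.


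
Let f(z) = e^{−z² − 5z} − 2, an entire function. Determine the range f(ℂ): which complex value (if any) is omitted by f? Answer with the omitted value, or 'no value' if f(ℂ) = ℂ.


Little Picard bounds the complement of f(ℂ) to at most one point.
The exponent g(z) = −z² − 5z is a nonconstant polynomial, hence surjective onto ℂ. So e^{g(z)} takes every value in {e^w : w ∈ ℂ} = ℂ ∖ {0}. Adding -2 shifts the range to ℂ ∖ {-2}. f omits exactly -2.

Omitted value: -2.


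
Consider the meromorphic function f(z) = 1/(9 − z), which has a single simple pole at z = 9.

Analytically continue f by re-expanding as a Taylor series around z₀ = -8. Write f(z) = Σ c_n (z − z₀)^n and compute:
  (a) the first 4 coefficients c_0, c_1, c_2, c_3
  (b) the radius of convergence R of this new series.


Let w = z − z₀, so z = z₀ + w.
Then 9 − z = 9 − (z₀ + w) = (9 − z₀) − w = 17 − w.
f(z) = 1/(17 − w) = (1/(17)) · 1/(1 − w/(17)) = Σ_{n≥0} w^n / (17)^(n+1).
So c_n = 1/(17)^(n+1):
  c_0 = 1/(17)^1 = 1/17.
  c_1 = 1/(17)^2 = 1/289.
  c_2 = 1/(17)^3 = 1/4913.
  c_3 = 1/(17)^4 = 1/83521.
The series is valid for |w/d| < 1, i.e. |z − z₀| < |d|.
Radius of convergence: R = |9 − z₀| = |17| = 17 (distance from z₀ to the singularity z = 9).

c_0 = 1/17, c_1 = 1/289, c_2 = 1/4913, c_3 = 1/83521; R = 17.


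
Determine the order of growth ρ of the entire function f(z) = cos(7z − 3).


cos(w) is a linear combination of e^{iw} and e^{−iw} (or e^w, e^{−w} in the hyperbolic case), so |cos(w)| ≤ e^{|w|}. With w = 7z − 3, |w| ≤ 7|z| + 3 = 7r + 3 on |z| = r, giving M(r) ≤ e^{7r + 3}, so ρ ≤ 1. On a suitable ray (z = it for sin/cos; z = t for sinh/cosh, t real → ∞), |cos(7z − 3)| grows like e^{7|t|}/2, so ρ ≥ 1. Hence ρ = 1.
Therefore ρ = 1.

Order ρ = 1.


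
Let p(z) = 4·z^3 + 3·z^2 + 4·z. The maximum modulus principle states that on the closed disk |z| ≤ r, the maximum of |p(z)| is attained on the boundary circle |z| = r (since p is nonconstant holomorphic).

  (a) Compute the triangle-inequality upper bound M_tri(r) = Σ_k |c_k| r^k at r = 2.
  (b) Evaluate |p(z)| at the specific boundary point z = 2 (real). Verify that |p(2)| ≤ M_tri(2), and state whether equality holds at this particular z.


Coefficients: c_0 = 0, c_1 = 4, c_2 = 3, c_3 = 4. Radius r = 2.
Part (a). Triangle bound: M_tri(r) = Σ_k |c_k| r^k
  = |0|·2^0 + |4|·2^1 + |3|·2^2 + |4|·2^3
  = 0 + 8 + 12 + 32 = 52.
This bounds M(r) := max_{|z|=r} |p(z)| from above; equality holds iff all terms c_k z^k can be made to align in phase at a single z on |z|=r.
Part (b). At z = 2 (real, on the circle |z| = r):
  p(2) = (0)·2^0 + (4)·2^1 + (3)·2^2 + (4)·2^3 = 52.
  |p(2)| = 52.
Since all nonzero coefficients share the same sign, |p(2)| = 52 = M_tri(2); the triangle bound is attained at z = 2, so in fact M(r) = 52.

M_tri(2) = 52; |p(2)| = 52; equality at z=2: yes.


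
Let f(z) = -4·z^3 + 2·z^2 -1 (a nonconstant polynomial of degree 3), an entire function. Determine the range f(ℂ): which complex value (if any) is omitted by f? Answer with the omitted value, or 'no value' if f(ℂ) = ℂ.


Little Picard bounds the complement of f(ℂ) to at most one point.
For every w ∈ ℂ, the equation p(z) − w = 0 is a nonconstant polynomial in z and hence has at least one root by the fundamental theorem of algebra. So p is surjective onto ℂ, omitting no value.

Omitted value: no value.


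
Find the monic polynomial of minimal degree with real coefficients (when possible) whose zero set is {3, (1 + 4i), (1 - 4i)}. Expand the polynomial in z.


The polynomial is p(z) = ∏_{α ∈ S} (z − α), where S = {3, (1 + 4i), (1 - 4i)}.
Expanding the product yields: p(z) = z^3 -5·z^2 + 23·z -51.
Note conjugate pairs combine to real quadratics: (z − (1+4i))(z − (1−4i)) = z² − 2z + 17.
The resulting polynomial has degree 3 and real coefficients as required.

p(z) = z^3 -5·z^2 + 23·z -51.


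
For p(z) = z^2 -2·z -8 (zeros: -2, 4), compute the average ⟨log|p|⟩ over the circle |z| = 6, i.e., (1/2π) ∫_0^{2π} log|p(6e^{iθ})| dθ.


Zeros: -2, 4; r = 6.
Inside |z| < r: -2, 4. Outside (|z| ≥ r): ∅.
p(0) = -8, so log|p(0)| = log(8) = 2.0794.
Apply Jensen: I(r) = log|p(0)| + Σ_k log(r/|z_k|), summed over zeros inside |z| < r.
  log(r/|z_k|) for z_k = -2: log(6/2) = 1.0986
  log(r/|z_k|) for z_k = 4: log(6/4) = 0.4055
Sum over inside zeros: 1.5041.
I(r) = log|p(0)| + (inside sum) = 2.0794 + 1.5041 = 3.5835.
Closed form (all zeros inside, monic): I(r) = n·log(r) = 2·log(6) = 3.5835. ✓

I(r) ≈ 3.5835.


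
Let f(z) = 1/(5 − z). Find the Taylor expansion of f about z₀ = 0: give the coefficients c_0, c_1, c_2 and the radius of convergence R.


Let w = z − z₀, so z = z₀ + w.
Then 5 − z = 5 − (z₀ + w) = (5 − z₀) − w = 5 − w.
f(z) = 1/(5 − w) = (1/(5)) · 1/(1 − w/(5)) = Σ_{n≥0} w^n / (5)^(n+1).
So c_n = 1/(5)^(n+1):
  c_0 = 1/(5)^1 = 1/5.
  c_1 = 1/(5)^2 = 1/25.
  c_2 = 1/(5)^3 = 1/125.
The series is valid for |w/d| < 1, i.e. |z − z₀| < |d|.
Radius of convergence: R = |5 − z₀| = |5| = 5 (distance from z₀ to the singularity z = 5).

c_0 = 1/5, c_1 = 1/25, c_2 = 1/125; R = 5.


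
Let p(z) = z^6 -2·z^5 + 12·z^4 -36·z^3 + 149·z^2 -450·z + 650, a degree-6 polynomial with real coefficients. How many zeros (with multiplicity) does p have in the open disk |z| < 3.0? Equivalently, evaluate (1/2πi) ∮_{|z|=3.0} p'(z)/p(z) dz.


The zeros of p are: (2 + 1i), (2 - 1i), (1 + 3i), (1 - 3i), (-2 + 3i), (-2 - 3i).
Their magnitudes are: 2.236, 2.236, 3.162, 3.162, 3.606, 3.606.
Zeros with |z| < R = 3.0: (2 + 1i), (2 - 1i).
Count = 2.
By the argument principle, (1/2πi) ∮_{|z|=R} p'(z)/p(z) dz equals exactly this count.

Number of zeros inside |z| < 3.0: 2.


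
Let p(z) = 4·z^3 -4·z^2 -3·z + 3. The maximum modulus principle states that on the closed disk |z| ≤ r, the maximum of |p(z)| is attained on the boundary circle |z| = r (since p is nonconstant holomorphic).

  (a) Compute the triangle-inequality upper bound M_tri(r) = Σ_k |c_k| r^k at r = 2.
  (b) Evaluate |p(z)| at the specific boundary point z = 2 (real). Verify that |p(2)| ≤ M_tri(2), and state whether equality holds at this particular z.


Coefficients: c_0 = 3, c_1 = -3, c_2 = -4, c_3 = 4. Radius r = 2.
Part (a). Triangle bound: M_tri(r) = Σ_k |c_k| r^k
  = |3|·2^0 + |-3|·2^1 + |-4|·2^2 + |4|·2^3
  = 3 + 6 + 16 + 32 = 57.
This bounds M(r) := max_{|z|=r} |p(z)| from above; equality holds iff all terms c_k z^k can be made to align in phase at a single z on |z|=r.
Part (b). At z = 2 (real, on the circle |z| = r):
  p(2) = (3)·2^0 + (-3)·2^1 + (-4)·2^2 + (4)·2^3 = 13.
  |p(2)| = 13.
Check: |p(2)| = 13 ≤ 57 = M_tri(2). ✓ Equality does not hold at z = 2 (the coefficients have mixed signs, so the terms do not all align in phase there).

M_tri(2) = 57; |p(2)| = 13; equality at z=2: no.


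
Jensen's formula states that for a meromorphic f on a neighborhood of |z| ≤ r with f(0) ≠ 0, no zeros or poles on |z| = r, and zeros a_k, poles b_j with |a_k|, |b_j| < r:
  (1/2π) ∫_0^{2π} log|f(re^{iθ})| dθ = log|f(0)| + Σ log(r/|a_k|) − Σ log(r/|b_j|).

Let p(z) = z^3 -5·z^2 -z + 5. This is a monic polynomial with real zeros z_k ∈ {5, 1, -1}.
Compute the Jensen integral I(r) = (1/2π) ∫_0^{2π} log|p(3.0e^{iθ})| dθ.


Zeros: -1, 1, 5; r = 3.0.
Inside |z| < r: -1, 1. Outside (|z| ≥ r): 5.
p(0) = 5, so log|p(0)| = log(5) = 1.6094.
Apply Jensen: I(r) = log|p(0)| + Σ_k log(r/|z_k|), summed over zeros inside |z| < r.
  log(r/|z_k|) for z_k = 1: log(3.0/1) = 1.0986
  log(r/|z_k|) for z_k = -1: log(3.0/1) = 1.0986
  Outside zeros (5) contribute nothing to the Jensen sum.
Sum over inside zeros: 2.1972.
I(r) = log|p(0)| + (inside sum) = 1.6094 + 2.1972 = 3.8067.
Note: since some zeros are outside |z| ≤ r, the simplified n·log(r) form does NOT apply — only the inside zeros contribute.

I(r) ≈ 3.8067.


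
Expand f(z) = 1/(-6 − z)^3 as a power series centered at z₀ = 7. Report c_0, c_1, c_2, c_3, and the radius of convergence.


Let w = z − z₀, so z = z₀ + w.
Then -6 − z = -6 − (z₀ + w) = (-6 − z₀) − w = -13 − w.
f(z) = 1/(-13 − w)^3 = (1/(-13)^3) · (1 − w/(-13))^{−3}.
By the binomial series (1−u)^{−3} = Σ_{n≥0} C(n+2, 2) u^n for |u|<1, with u = w/(-13):
  c_n = C(n+2, 2) / (-13)^(n+3).
  c_0 = 1/(-13)^3 = -1/2197.
  c_1 = 3/(-13)^4 = 3/28561.
  c_2 = 6/(-13)^5 = -6/371293.
  c_3 = 10/(-13)^6 = 10/4826809.
The series is valid for |w/d| < 1, i.e. |z − z₀| < |d|.
Radius of convergence: R = |-6 − z₀| = |-13| = 13 (distance from z₀ to the singularity z = -6).

c_0 = -1/2197, c_1 = 3/28561, c_2 = -6/371293, c_3 = 10/4826809; R = 13.


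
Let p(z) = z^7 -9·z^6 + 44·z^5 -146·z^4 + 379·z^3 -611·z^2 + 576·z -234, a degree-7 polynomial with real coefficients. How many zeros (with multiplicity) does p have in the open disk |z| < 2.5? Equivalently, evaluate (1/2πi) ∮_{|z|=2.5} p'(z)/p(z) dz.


The zeros of p are: (3 + 2i), (3 - 2i), (1 + 1i), (1 - 1i), 1, (0 + 3i), (0 - 3i).
Their magnitudes are: 3.606, 3.606, 1.414, 1.414, 1, 3, 3.
Zeros with |z| < R = 2.5: (1 + 1i), (1 - 1i), 1.
Count = 3.
By the argument principle, (1/2πi) ∮_{|z|=R} p'(z)/p(z) dz equals exactly this count.

Number of zeros inside |z| < 2.5: 3.


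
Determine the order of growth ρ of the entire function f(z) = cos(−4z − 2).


cos(w) is a linear combination of e^{iw} and e^{−iw} (or e^w, e^{−w} in the hyperbolic case), so |cos(w)| ≤ e^{|w|}. With w = −4z − 2, |w| ≤ 4|z| + 2 = 4r + 2 on |z| = r, giving M(r) ≤ e^{4r + 2}, so ρ ≤ 1. On a suitable ray (z = it for sin/cos; z = t for sinh/cosh, t real → ∞), |cos(−4z − 2)| grows like e^{4|t|}/2, so ρ ≥ 1. Hence ρ = 1.
Therefore ρ = 1.

Order ρ = 1.


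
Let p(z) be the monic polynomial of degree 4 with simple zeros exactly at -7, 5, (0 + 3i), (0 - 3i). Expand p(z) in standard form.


The polynomial is p(z) = ∏_{α ∈ S} (z − α), where S = {-7, 5, (0 + 3i), (0 - 3i)}.
Expanding the product yields: p(z) = z^4 + 2·z^3 -26·z^2 + 18·z -315.
Note conjugate pairs combine to real quadratics: (z − (0+3i))(z − (0−3i)) = z² + 9.
The resulting polynomial has degree 4 and real coefficients as required.

p(z) = z^4 + 2·z^3 -26·z^2 + 18·z -315.


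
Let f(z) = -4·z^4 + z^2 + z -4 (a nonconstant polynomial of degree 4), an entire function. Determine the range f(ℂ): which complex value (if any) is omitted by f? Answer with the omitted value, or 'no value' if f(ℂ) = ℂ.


Little Picard bounds the complement of f(ℂ) to at most one point.
For every w ∈ ℂ, the equation p(z) − w = 0 is a nonconstant polynomial in z and hence has at least one root by the fundamental theorem of algebra. So p is surjective onto ℂ, omitting no value.

Omitted value: no value.


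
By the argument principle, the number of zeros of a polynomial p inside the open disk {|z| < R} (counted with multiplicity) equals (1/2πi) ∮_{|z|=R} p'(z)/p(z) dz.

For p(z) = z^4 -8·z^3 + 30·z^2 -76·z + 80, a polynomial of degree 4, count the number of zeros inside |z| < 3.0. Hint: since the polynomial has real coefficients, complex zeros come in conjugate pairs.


The zeros of p are: 2, 4, (1 + 3i), (1 - 3i).
Their magnitudes are: 2, 4, 3.162, 3.162.
Zeros with |z| < R = 3.0: 2.
Count = 1.
By the argument principle, (1/2πi) ∮_{|z|=R} p'(z)/p(z) dz equals exactly this count.

Number of zeros inside |z| < 3.0: 1.


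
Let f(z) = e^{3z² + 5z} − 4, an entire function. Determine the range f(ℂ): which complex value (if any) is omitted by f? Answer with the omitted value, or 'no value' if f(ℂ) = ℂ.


Little Picard bounds the complement of f(ℂ) to at most one point.
The exponent g(z) = 3z² + 5z is a nonconstant polynomial, hence surjective onto ℂ. So e^{g(z)} takes every value in {e^w : w ∈ ℂ} = ℂ ∖ {0}. Adding -4 shifts the range to ℂ ∖ {-4}. f omits exactly -4.

Omitted value: -4.


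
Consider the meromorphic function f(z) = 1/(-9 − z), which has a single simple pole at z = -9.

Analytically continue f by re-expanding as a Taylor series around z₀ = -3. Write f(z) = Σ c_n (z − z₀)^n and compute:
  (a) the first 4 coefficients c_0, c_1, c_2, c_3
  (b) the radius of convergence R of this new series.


Let w = z − z₀, so z = z₀ + w.
Then -9 − z = -9 − (z₀ + w) = (-9 − z₀) − w = -6 − w.
f(z) = 1/(-6 − w) = (1/(-6)) · 1/(1 − w/(-6)) = Σ_{n≥0} w^n / (-6)^(n+1).
So c_n = 1/(-6)^(n+1):
  c_0 = 1/(-6)^1 = -1/6.
  c_1 = 1/(-6)^2 = 1/36.
  c_2 = 1/(-6)^3 = -1/216.
  c_3 = 1/(-6)^4 = 1/1296.
The series is valid for |w/d| < 1, i.e. |z − z₀| < |d|.
Radius of convergence: R = |-9 − z₀| = |-6| = 6 (distance from z₀ to the singularity z = -9).

c_0 = -1/6, c_1 = 1/36, c_2 = -1/216, c_3 = 1/1296; R = 6.


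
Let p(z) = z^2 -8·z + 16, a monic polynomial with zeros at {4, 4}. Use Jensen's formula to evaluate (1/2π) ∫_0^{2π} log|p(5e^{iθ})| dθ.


Zeros: 4, 4; r = 5.
Inside |z| < r: 4, 4. Outside (|z| ≥ r): ∅.
p(0) = 16, so log|p(0)| = log(16) = 2.7726.
Apply Jensen: I(r) = log|p(0)| + Σ_k log(r/|z_k|), summed over zeros inside |z| < r.
  log(r/|z_k|) for z_k = 4: log(5/4) = 0.2231
  log(r/|z_k|) for z_k = 4: log(5/4) = 0.2231
Sum over inside zeros: 0.4463.
I(r) = log|p(0)| + (inside sum) = 2.7726 + 0.4463 = 3.2189.
Closed form (all zeros inside, monic): I(r) = n·log(r) = 2·log(5) = 3.2189. ✓

I(r) ≈ 3.2189.


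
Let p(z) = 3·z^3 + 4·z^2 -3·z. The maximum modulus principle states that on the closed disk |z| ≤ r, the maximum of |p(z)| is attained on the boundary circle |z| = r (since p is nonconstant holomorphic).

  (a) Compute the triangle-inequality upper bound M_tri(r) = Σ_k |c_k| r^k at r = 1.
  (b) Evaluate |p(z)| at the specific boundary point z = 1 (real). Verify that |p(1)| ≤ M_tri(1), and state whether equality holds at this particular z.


Coefficients: c_0 = 0, c_1 = -3, c_2 = 4, c_3 = 3. Radius r = 1.
Part (a). Triangle bound: M_tri(r) = Σ_k |c_k| r^k
  = |0|·1^0 + |-3|·1^1 + |4|·1^2 + |3|·1^3
  = 0 + 3 + 4 + 3 = 10.
This bounds M(r) := max_{|z|=r} |p(z)| from above; equality holds iff all terms c_k z^k can be made to align in phase at a single z on |z|=r.
Part (b). At z = 1 (real, on the circle |z| = r):
  p(1) = (0)·1^0 + (-3)·1^1 + (4)·1^2 + (3)·1^3 = 4.
  |p(1)| = 4.
Check: |p(1)| = 4 ≤ 10 = M_tri(1). ✓ Equality does not hold at z = 1 (the coefficients have mixed signs, so the terms do not all align in phase there).

M_tri(1) = 10; |p(1)| = 4; equality at z=1: no.


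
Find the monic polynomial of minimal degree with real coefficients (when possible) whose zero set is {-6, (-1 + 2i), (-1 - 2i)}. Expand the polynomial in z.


The polynomial is p(z) = ∏_{α ∈ S} (z − α), where S = {-6, (-1 + 2i), (-1 - 2i)}.
Expanding the product yields: p(z) = z^3 + 8·z^2 + 17·z + 30.
Note conjugate pairs combine to real quadratics: (z − (-1+2i))(z − (-1−2i)) = z² + 2z + 5.
The resulting polynomial has degree 3 and real coefficients as required.

p(z) = z^3 + 8·z^2 + 17·z + 30.


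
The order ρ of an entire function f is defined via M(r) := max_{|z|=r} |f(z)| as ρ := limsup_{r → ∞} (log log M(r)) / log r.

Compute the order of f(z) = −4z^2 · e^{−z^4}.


M(r) = max_{|z|=r} |-4|·|z|^2·|e^{−z^4}| = 4·r^2 · e^{1r^4} (the factors attain their maxima compatibly on |z|=r). Then log M(r) = log 4 + 2·log r + 1r^4, dominated by the last term, so log log M(r) ~ 4·log r. The polynomial factor -4z^2 contributes only a log r term and does not affect the order. ρ = 4.
Therefore ρ = 4.

Order ρ = 4.


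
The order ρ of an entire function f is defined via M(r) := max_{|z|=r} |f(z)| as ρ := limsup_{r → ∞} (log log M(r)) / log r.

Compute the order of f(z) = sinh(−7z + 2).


sinh(w) is a linear combination of e^{iw} and e^{−iw} (or e^w, e^{−w} in the hyperbolic case), so |sinh(w)| ≤ e^{|w|}. With w = −7z + 2, |w| ≤ 7|z| + 2 = 7r + 2 on |z| = r, giving M(r) ≤ e^{7r + 2}, so ρ ≤ 1. On a suitable ray (z = it for sin/cos; z = t for sinh/cosh, t real → ∞), |sinh(−7z + 2)| grows like e^{7|t|}/2, so ρ ≥ 1. Hence ρ = 1.
Therefore ρ = 1.

Order ρ = 1.


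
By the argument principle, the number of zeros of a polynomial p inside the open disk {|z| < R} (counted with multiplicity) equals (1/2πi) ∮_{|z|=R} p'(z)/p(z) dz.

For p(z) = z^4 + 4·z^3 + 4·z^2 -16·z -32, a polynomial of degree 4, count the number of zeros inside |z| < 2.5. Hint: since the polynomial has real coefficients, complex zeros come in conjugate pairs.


The zeros of p are: (-2 + 2i), (-2 - 2i), 2, -2.
Their magnitudes are: 2.828, 2.828, 2, 2.
Zeros with |z| < R = 2.5: 2, -2.
Count = 2.
By the argument principle, (1/2πi) ∮_{|z|=R} p'(z)/p(z) dz equals exactly this count.

Number of zeros inside |z| < 2.5: 2.


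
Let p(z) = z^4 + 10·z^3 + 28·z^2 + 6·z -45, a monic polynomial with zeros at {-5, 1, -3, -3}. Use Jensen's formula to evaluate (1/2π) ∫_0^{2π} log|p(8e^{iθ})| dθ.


Zeros: -5, -3, -3, 1; r = 8.
Inside |z| < r: -5, -3, -3, 1. Outside (|z| ≥ r): ∅.
p(0) = -45, so log|p(0)| = log(45) = 3.8067.
Apply Jensen: I(r) = log|p(0)| + Σ_k log(r/|z_k|), summed over zeros inside |z| < r.
  log(r/|z_k|) for z_k = -5: log(8/5) = 0.4700
  log(r/|z_k|) for z_k = 1: log(8/1) = 2.0794
  log(r/|z_k|) for z_k = -3: log(8/3) = 0.9808
  log(r/|z_k|) for z_k = -3: log(8/3) = 0.9808
Sum over inside zeros: 4.5111.
I(r) = log|p(0)| + (inside sum) = 3.8067 + 4.5111 = 8.3178.
Closed form (all zeros inside, monic): I(r) = n·log(r) = 4·log(8) = 8.3178. ✓

I(r) ≈ 8.3178.


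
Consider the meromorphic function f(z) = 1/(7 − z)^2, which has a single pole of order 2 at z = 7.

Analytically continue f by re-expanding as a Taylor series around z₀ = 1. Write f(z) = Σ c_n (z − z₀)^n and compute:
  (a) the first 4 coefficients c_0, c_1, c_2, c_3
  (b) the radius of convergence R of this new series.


Let w = z − z₀, so z = z₀ + w.
Then 7 − z = 7 − (z₀ + w) = (7 − z₀) − w = 6 − w.
f(z) = 1/(6 − w)^2 = (1/(6)^2) · (1 − w/(6))^{−2}.
By the binomial series (1−u)^{−2} = Σ_{n≥0} C(n+1, 1) u^n for |u|<1, with u = w/(6):
  c_n = C(n+1, 1) / (6)^(n+2).
  c_0 = 1/(6)^2 = 1/36.
  c_1 = 2/(6)^3 = 1/108.
  c_2 = 3/(6)^4 = 1/432.
  c_3 = 4/(6)^5 = 1/1944.
The series is valid for |w/d| < 1, i.e. |z − z₀| < |d|.
Radius of convergence: R = |7 − z₀| = |6| = 6 (distance from z₀ to the singularity z = 7).

c_0 = 1/36, c_1 = 1/108, c_2 = 1/432, c_3 = 1/1944; R = 6.


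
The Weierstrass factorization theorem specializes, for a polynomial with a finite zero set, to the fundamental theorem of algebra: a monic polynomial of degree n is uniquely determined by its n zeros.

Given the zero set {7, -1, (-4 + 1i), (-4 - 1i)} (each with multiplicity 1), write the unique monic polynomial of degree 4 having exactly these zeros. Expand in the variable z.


The polynomial is p(z) = ∏_{α ∈ S} (z − α), where S = {7, -1, (-4 + 1i), (-4 - 1i)}.
Expanding the product yields: p(z) = z^4 + 2·z^3 -38·z^2 -158·z -119.
Note conjugate pairs combine to real quadratics: (z − (-4+1i))(z − (-4−1i)) = z² + 8z + 17.
The resulting polynomial has degree 4 and real coefficients as required.

p(z) = z^4 + 2·z^3 -38·z^2 -158·z -119.


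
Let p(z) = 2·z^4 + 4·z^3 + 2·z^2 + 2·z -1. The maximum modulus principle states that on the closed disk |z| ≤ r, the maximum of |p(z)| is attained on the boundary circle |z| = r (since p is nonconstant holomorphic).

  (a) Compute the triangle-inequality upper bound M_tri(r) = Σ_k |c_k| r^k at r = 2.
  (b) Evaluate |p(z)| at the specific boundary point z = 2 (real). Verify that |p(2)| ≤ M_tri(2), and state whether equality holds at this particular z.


Coefficients: c_0 = -1, c_1 = 2, c_2 = 2, c_3 = 4, c_4 = 2. Radius r = 2.
Part (a). Triangle bound: M_tri(r) = Σ_k |c_k| r^k
  = |-1|·2^0 + |2|·2^1 + |2|·2^2 + |4|·2^3 + |2|·2^4
  = 1 + 4 + 8 + 32 + 32 = 77.
This bounds M(r) := max_{|z|=r} |p(z)| from above; equality holds iff all terms c_k z^k can be made to align in phase at a single z on |z|=r.
Part (b). At z = 2 (real, on the circle |z| = r):
  p(2) = (-1)·2^0 + (2)·2^1 + (2)·2^2 + (4)·2^3 + (2)·2^4 = 75.
  |p(2)| = 75.
Check: |p(2)| = 75 ≤ 77 = M_tri(2). ✓ Equality does not hold at z = 2 (the coefficients have mixed signs, so the terms do not all align in phase there).

M_tri(2) = 77; |p(2)| = 75; equality at z=2: no.


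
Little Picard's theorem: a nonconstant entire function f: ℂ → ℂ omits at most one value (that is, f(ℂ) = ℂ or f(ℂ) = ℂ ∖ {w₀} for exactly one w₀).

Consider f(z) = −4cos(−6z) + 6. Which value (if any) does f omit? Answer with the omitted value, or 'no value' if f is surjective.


Little Picard bounds the complement of f(ℂ) to at most one point.
cos is entire and surjective onto ℂ: for every w ∈ ℂ, cos(ζ) = w has a solution ζ ∈ ℂ (e.g., via the complex inverse arccos). With ζ = −6z this gives z = ζ/(-6). Then -4·cos(−6z) takes every value in -4·ℂ = ℂ, and adding 6 is a bijection of ℂ. So f is surjective and omits no value. (Note: only on the real line is cos bounded by [−1, 1].)

Omitted value: no value.


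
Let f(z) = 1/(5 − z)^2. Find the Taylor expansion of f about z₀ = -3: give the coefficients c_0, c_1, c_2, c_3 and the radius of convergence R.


Let w = z − z₀, so z = z₀ + w.
Then 5 − z = 5 − (z₀ + w) = (5 − z₀) − w = 8 − w.
f(z) = 1/(8 − w)^2 = (1/(8)^2) · (1 − w/(8))^{−2}.
By the binomial series (1−u)^{−2} = Σ_{n≥0} C(n+1, 1) u^n for |u|<1, with u = w/(8):
  c_n = C(n+1, 1) / (8)^(n+2).
  c_0 = 1/(8)^2 = 1/64.
  c_1 = 2/(8)^3 = 1/256.
  c_2 = 3/(8)^4 = 3/4096.
  c_3 = 4/(8)^5 = 1/8192.
The series is valid for |w/d| < 1, i.e. |z − z₀| < |d|.
Radius of convergence: R = |5 − z₀| = |8| = 8 (distance from z₀ to the singularity z = 5).

c_0 = 1/64, c_1 = 1/256, c_2 = 3/4096, c_3 = 1/8192; R = 8.


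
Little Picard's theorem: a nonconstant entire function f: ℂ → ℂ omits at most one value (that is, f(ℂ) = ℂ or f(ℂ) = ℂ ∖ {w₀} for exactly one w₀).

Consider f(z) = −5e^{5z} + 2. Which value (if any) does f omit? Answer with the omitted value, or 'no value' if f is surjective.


Little Picard bounds the complement of f(ℂ) to at most one point.
e^{5z} is never zero on ℂ, so -5·e^{5z} takes every value in ℂ ∖ {0}. Adding 2 shifts the range to ℂ ∖ {2}. Thus f omits exactly the value 2.

Omitted value: 2.


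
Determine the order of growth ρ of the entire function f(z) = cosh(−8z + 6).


cosh(w) is a linear combination of e^{iw} and e^{−iw} (or e^w, e^{−w} in the hyperbolic case), so |cosh(w)| ≤ e^{|w|}. With w = −8z + 6, |w| ≤ 8|z| + 6 = 8r + 6 on |z| = r, giving M(r) ≤ e^{8r + 6}, so ρ ≤ 1. On a suitable ray (z = it for sin/cos; z = t for sinh/cosh, t real → ∞), |cosh(−8z + 6)| grows like e^{8|t|}/2, so ρ ≥ 1. Hence ρ = 1.
Therefore ρ = 1.

Order ρ = 1.


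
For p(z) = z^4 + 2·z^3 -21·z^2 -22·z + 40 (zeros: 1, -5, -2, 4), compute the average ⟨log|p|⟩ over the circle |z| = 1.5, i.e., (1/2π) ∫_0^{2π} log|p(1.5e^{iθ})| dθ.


Zeros: -5, -2, 1, 4; r = 1.5.
Inside |z| < r: 1. Outside (|z| ≥ r): -5, -2, 4.
p(0) = 40, so log|p(0)| = log(40) = 3.6889.
Apply Jensen: I(r) = log|p(0)| + Σ_k log(r/|z_k|), summed over zeros inside |z| < r.
  log(r/|z_k|) for z_k = 1: log(1.5/1) = 0.4055
  Outside zeros (-5, -2, 4) contribute nothing to the Jensen sum.
Sum over inside zeros: 0.4055.
I(r) = log|p(0)| + (inside sum) = 3.6889 + 0.4055 = 4.0943.
Note: since some zeros are outside |z| ≤ r, the simplified n·log(r) form does NOT apply — only the inside zeros contribute.

I(r) ≈ 4.0943.


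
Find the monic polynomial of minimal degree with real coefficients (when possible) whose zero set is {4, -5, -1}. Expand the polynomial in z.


The polynomial is p(z) = ∏_{α ∈ S} (z − α), where S = {4, -5, -1}.
Expanding the product yields: p(z) = z^3 + 2·z^2 -19·z -20.
The resulting polynomial has degree 3 and real coefficients as required.

p(z) = z^3 + 2·z^2 -19·z -20.


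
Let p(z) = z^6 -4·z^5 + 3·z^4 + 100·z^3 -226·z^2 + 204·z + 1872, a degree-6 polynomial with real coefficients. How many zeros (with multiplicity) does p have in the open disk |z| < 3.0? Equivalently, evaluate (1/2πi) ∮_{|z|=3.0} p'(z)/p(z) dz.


The zeros of p are: (2 + 3i), (2 - 3i), -2, (3 + 3i), (3 - 3i), -4.
Their magnitudes are: 3.606, 3.606, 2, 4.243, 4.243, 4.
Zeros with |z| < R = 3.0: -2.
Count = 1.
By the argument principle, (1/2πi) ∮_{|z|=R} p'(z)/p(z) dz equals exactly this count.

Number of zeros inside |z| < 3.0: 1.


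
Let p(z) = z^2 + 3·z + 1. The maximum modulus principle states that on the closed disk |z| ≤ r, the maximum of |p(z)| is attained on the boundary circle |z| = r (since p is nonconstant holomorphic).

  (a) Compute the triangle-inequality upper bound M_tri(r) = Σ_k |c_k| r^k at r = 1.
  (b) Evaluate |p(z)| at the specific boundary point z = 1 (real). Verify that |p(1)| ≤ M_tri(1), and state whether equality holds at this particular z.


Coefficients: c_0 = 1, c_1 = 3, c_2 = 1. Radius r = 1.
Part (a). Triangle bound: M_tri(r) = Σ_k |c_k| r^k
  = |1|·1^0 + |3|·1^1 + |1|·1^2
  = 1 + 3 + 1 = 5.
This bounds M(r) := max_{|z|=r} |p(z)| from above; equality holds iff all terms c_k z^k can be made to align in phase at a single z on |z|=r.
Part (b). At z = 1 (real, on the circle |z| = r):
  p(1) = (1)·1^0 + (3)·1^1 + (1)·1^2 = 5.
  |p(1)| = 5.
Since all nonzero coefficients share the same sign, |p(1)| = 5 = M_tri(1); the triangle bound is attained at z = 1, so in fact M(r) = 5.

M_tri(1) = 5; |p(1)| = 5; equality at z=1: yes.


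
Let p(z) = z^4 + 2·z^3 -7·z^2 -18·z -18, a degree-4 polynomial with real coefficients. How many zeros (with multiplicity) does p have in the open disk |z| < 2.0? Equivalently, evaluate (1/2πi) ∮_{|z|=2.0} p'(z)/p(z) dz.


The zeros of p are: (-1 + 1i), (-1 - 1i), 3, -3.
Their magnitudes are: 1.414, 1.414, 3, 3.
Zeros with |z| < R = 2.0: (-1 + 1i), (-1 - 1i).
Count = 2.
By the argument principle, (1/2πi) ∮_{|z|=R} p'(z)/p(z) dz equals exactly this count.

Number of zeros inside |z| < 2.0: 2.
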